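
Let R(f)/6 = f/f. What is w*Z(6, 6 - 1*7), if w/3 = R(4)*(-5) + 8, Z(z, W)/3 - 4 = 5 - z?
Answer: -594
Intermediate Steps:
R(f) = 6 (R(f) = 6*(f/f) = 6*1 = 6)
Z(z, W) = 27 - 3*z (Z(z, W) = 12 + 3*(5 - z) = 12 + (15 - 3*z) = 27 - 3*z)
w = -66 (w = 3*(6*(-5) + 8) = 3*(-30 + 8) = 3*(-22) = -66)
w*Z(6, 6 - 1*7) = -66*(27 - 3*6) = -66*(27 - 18) = -66*9 = -594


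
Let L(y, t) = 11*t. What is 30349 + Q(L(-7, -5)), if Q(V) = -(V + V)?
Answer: 30459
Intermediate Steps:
Q(V) = -2*V
30349 + Q(L(-7, -5)) = 30349 - 22*(-5) = 30349 - 2*(-55) = 30349 + 110 = 30459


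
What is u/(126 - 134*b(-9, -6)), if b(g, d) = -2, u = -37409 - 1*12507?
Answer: -24958/197 ≈ -126.69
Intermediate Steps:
u = -49916 (u = -37409 - 12507 = -49916)
u/(126 - 134*b(-9, -6)) = -49916/(126 - 134*(-2)) = -49916/(126 + 268) = -49916/394 = -49916*1/394 = -24958/197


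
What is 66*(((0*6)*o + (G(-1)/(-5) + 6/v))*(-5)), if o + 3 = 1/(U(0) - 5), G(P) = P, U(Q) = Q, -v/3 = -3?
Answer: -286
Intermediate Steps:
v = 9 (v = -3*(-3) = 9)
o = -16/5 (o = -3 + 1/(0 - 5) = -3 + 1/(-5) = -3 - ⅕ = -16/5 ≈ -3.2000)
66*(((0*6)*o + (G(-1)/(-5) + 6/v))*(-5)) = 66*(((0*6)*(-16/5) + (-1/(-5) + 6/9))*(-5)) = 66*((0*(-16/5) + (-1*(-⅕) + 6*(⅑)))*(-5)) = 66*((0 + (⅕ + ⅔))*(-5)) = 66*((0 + 13/15)*(-5)) = 66*((13/15)*(-5)) = 66*(-13/3) = -286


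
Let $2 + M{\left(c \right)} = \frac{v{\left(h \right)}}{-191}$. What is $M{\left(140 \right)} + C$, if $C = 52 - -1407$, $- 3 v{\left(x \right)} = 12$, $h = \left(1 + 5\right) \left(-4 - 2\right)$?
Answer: $\frac{278291}{191} \approx 1457.0$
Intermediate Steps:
$h = -36$ ($h = 6 \left(-6\right) = -36$)
$v{\left(x \right)} = -4$ ($v{\left(x \right)} = \left(- \frac{1}{3}\right) 12 = -4$)
$M{\left(c \right)} = - \frac{378}{191}$ ($M{\left(c \right)} = -2 - \frac{4}{-191} = -2 - - \frac{4}{191} = -2 + \frac{4}{191} = - \frac{378}{191}$)
$C = 1459$ ($C = 52 + 1407 = 1459$)
$M{\left(140 \right)} + C = - \frac{378}{191} + 1459 = \frac{278291}{191}$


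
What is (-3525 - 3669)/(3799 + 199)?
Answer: -3597/1999 ≈ -1.7994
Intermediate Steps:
(-3525 - 3669)/(3799 + 199) = -7194/3998 = -7194*1/3998 = -3597/1999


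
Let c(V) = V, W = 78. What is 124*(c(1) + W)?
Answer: 9796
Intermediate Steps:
124*(c(1) + W) = 124*(1 + 78) = 124*79 = 9796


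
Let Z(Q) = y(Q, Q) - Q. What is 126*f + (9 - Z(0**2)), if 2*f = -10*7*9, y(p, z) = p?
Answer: -39681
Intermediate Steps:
Z(Q) = 0 (Z(Q) = Q - Q = 0)
f = -315 (f = (-10*7*9)/2 = (-70*9)/2 = (1/2)*(-630) = -315)
126*f + (9 - Z(0**2)) = 126*(-315) + (9 - 1*0) = -39690 + (9 + 0) = -39690 + 9 = -39681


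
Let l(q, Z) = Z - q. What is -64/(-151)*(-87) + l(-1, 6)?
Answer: -4511/151 ≈ -29.874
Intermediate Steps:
-64/(-151)*(-87) + l(-1, 6) = -64/(-151)*(-87) + (6 - 1*(-1)) = -64*(-1/151)*(-87) + (6 + 1) = (64/151)*(-87) + 7 = -5568/151 + 7 = -4511/151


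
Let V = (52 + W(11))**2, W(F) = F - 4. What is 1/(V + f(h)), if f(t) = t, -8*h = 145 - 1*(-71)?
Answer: 1/3454 ≈ 0.00028952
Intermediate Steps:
W(F) = -4 + F
h = -27 (h = -(145 - 1*(-71))/8 = -(145 + 71)/8 = -1/8*216 = -27)
V = 3481 (V = (52 + (-4 + 11))**2 = (52 + 7)**2 = 59**2 = 3481)
1/(V + f(h)) = 1/(3481 - 27) = 1/3454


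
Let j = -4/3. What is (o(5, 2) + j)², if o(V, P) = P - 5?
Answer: 169/9 ≈ 18.778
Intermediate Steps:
o(V, P) = -5 + P
j = -4/3 (j = -4*⅓ = -4/3 ≈ -1.3333)
(o(5, 2) + j)² = ((-5 + 2) - 4/3)² = (-3 - 4/3)² = (-13/3)² = 169/9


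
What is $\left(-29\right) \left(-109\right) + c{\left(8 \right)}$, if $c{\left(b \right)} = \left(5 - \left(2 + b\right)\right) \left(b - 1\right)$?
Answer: $3126$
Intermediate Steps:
$c{\left(b \right)} = \left(-1 + b\right) \left(3 - b\right)$ ($c{\left(b \right)} = \left(3 - b\right) \left(-1 + b\right) = \left(-1 + b\right) \left(3 - b\right)$)
$\left(-29\right) \left(-109\right) + c{\left(8 \right)} = \left(-29\right) \left(-109\right) - 35 = 3161 - 35 = 3126$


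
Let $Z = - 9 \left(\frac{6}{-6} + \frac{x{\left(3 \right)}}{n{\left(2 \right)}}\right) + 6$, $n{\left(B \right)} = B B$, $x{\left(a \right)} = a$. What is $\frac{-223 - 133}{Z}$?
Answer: $- \frac{1424}{33} \approx -43.151$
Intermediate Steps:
$n{\left(B \right)} = B^{2}$
$Z = \frac{33}{4}$ ($Z = - 9 \left(\frac{6}{-6} + \frac{3}{2^{2}}\right) + 6 = - 9 \left(6 \left(- \frac{1}{6}\right) + \frac{3}{4}\right) + 6 = - 9 \left(-1 + 3 \cdot \frac{1}{4}\right) + 6 = - 9 \left(-1 + \frac{3}{4}\right) + 6 = \left(-9\right) \left(- \frac{1}{4}\right) + 6 = \frac{9}{4} + 6 = \frac{33}{4} \approx 8.25$)
$\frac{-223 - 133}{Z} = \frac{-223 - 133}{\frac{33}{4}} = \left(-223 - 133\right) \frac{4}{33} = \left(-356\right) \frac{4}{33} = - \frac{1424}{33}$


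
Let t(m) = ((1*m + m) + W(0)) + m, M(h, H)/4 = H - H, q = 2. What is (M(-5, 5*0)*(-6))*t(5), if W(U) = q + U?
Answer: 0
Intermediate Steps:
M(h, H) = 0 (M(h, H) = 4*(H - H) = 4*0 = 0)
W(U) = 2 + U
t(m) = 2 + 3*m (t(m) = ((1*m + m) + (2 + 0)) + m = ((m + m) + 2) + m = (2*m + 2) + m = (2 + 2*m) + m = 2 + 3*m)
(M(-5, 5*0)*(-6))*t(5) = (0*(-6))*(2 + 3*5) = 0*(2 + 15) = 0*17 = 0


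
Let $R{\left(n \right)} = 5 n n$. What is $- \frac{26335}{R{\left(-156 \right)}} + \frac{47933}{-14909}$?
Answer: $- \frac{1245023191}{362825424} \approx -3.4315$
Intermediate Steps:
$R{\left(n \right)} = 5 n^{2}$
$- \frac{26335}{R{\left(-156 \right)}} + \frac{47933}{-14909} = - \frac{26335}{5 \left(-156\right)^{2}} + \frac{47933}{-14909} = - \frac{26335}{5 \cdot 24336} + 47933 \left(- \frac{1}{14909}\right) = - \frac{26335}{121680} - \frac{47933}{14909} = \left(-26335\right) \frac{1}{121680} - \frac{47933}{14909} = - \frac{5267}{24336} - \frac{47933}{14909} = - \frac{1245023191}{362825424}$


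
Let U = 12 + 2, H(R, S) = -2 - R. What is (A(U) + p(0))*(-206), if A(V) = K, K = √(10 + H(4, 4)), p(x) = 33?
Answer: -7210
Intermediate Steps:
U = 14
K = 2 (K = √(10 + (-2 - 1*4)) = √(10 + (-2 - 4)) = √(10 - 6) = √4 = 2)
A(V) = 2
(A(U) + p(0))*(-206) = (2 + 33)*(-206) = 35*(-206) = -7210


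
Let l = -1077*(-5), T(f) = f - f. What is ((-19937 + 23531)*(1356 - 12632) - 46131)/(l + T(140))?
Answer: -2704805/359 ≈ -7534.3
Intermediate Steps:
T(f) = 0
l = 5385
((-19937 + 23531)*(1356 - 12632) - 46131)/(l + T(140)) = ((-19937 + 23531)*(1356 - 12632) - 46131)/(5385 + 0) = (3594*(-11276) - 46131)/5385 = (-40525944 - 46131)*(1/5385) = -40572075*1/5385 = -2704805/359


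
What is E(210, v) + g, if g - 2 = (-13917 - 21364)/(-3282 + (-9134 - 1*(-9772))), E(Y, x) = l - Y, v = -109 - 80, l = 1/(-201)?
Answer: -103451515/531444 ≈ -194.66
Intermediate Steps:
l = -1/201 ≈ -0.0049751
v = -189
E(Y, x) = -1/201 - Y
g = 40569/2644 (g = 2 + (-13917 - 21364)/(-3282 + (-9134 - 1*(-9772))) = 2 - 35281/(-3282 + (-9134 + 9772)) = 2 - 35281/(-3282 + 638) = 2 - 35281/(-2644) = 2 - 35281*(-1/2644) = 2 + 35281/2644 = 40569/2644 ≈ 15.344)
E(210, v) + g = (-1/201 - 1*210) + 40569/2644 = (-1/201 - 210) + 40569/2644 = -42211/201 + 40569/2644 = -103451515/531444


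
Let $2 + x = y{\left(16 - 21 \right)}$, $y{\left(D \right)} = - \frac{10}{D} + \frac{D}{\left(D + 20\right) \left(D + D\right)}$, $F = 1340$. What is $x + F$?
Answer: $\frac{40201}{30} \approx 1340.0$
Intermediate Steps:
$y{\left(D \right)} = \frac{1}{2 \left(20 + D\right)} - \frac{10}{D}$ ($y{\left(D \right)} = - \frac{10}{D} + \frac{D}{\left(20 + D\right) 2 D} = - \frac{10}{D} + \frac{D}{2 D \left(20 + D\right)} = - \frac{10}{D} + D \frac{1}{2 D \left(20 + D\right)} = - \frac{10}{D} + \frac{1}{2 \left(20 + D\right)} = \frac{1}{2 \left(20 + D\right)} - \frac{10}{D}$)
$x = \frac{1}{30}$ ($x = -2 + \frac{-400 - 19 \left(16 - 21\right)}{2 \left(16 - 21\right) \left(20 + \left(16 - 21\right)\right)} = -2 + \frac{-400 - -95}{2 \left(-5\right) \left(20 - 5\right)} = -2 + \frac{1}{2} \left(- \frac{1}{5}\right) \frac{1}{15} \left(-400 + 95\right) = -2 + \frac{1}{2} \left(- \frac{1}{5}\right) \frac{1}{15} \left(-305\right) = -2 + \frac{61}{30} = \frac{1}{30} \approx 0.033333$)
$x + F = \frac{1}{30} + 1340 = \frac{40201}{30}$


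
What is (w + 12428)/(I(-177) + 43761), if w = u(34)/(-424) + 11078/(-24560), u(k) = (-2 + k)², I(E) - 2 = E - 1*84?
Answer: 8086774113/28312841680 ≈ 0.28562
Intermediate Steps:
I(E) = -82 + E (I(E) = 2 + (E - 1*84) = 2 + (E - 84) = 2 + (-84 + E) = -82 + E)
w = -1865407/650840 (w = (-2 + 34)²/(-424) + 11078/(-24560) = 32²*(-1/424) + 11078*(-1/24560) = 1024*(-1/424) - 5539/12280 = -128/53 - 5539/12280 = -1865407/650840 ≈ -2.8662)
(w + 12428)/(I(-177) + 43761) = (-1865407/650840 + 12428)/((-82 - 177) + 43761) = 8086774113/(650840*(-259 + 43761)) = (8086774113/650840)/43502 = (8086774113/650840)*(1/43502) = 8086774113/28312841680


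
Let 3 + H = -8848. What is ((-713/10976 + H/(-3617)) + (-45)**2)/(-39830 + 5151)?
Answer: -80487458455/1376762958368 ≈ -0.058461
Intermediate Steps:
H = -8851 (H = -3 - 8848 = -8851)
((-713/10976 + H/(-3617)) + (-45)**2)/(-39830 + 5151) = ((-713/10976 - 8851/(-3617)) + (-45)**2)/(-39830 + 5151) = ((-713*1/10976 - 8851*(-1/3617)) + 2025)/(-34679) = ((-713/10976 + 8851/3617) + 2025)*(-1/34679) = (94569655/39700192 + 2025)*(-1/34679) = (80487458455/39700192)*(-1/34679) = -80487458455/1376762958368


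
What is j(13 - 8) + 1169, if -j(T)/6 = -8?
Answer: 1217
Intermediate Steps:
j(T) = 48 (j(T) = -6*(-8) = 48)
j(13 - 8) + 1169 = 48 + 1169 = 1217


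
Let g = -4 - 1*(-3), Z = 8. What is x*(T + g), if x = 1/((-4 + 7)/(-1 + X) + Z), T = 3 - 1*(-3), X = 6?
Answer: 25/43 ≈ 0.58140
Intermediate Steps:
T = 6 (T = 3 + 3 = 6)
g = -1 (g = -4 + 3 = -1)
x = 5/43 (x = 1/((-4 + 7)/(-1 + 6) + 8) = 1/(3/5 + 8) = 1/(43/5) = 5/43 ≈ 0.11628)
x*(T + g) = 5*(6 - 1)/43 = (5/43)*5 = 25/43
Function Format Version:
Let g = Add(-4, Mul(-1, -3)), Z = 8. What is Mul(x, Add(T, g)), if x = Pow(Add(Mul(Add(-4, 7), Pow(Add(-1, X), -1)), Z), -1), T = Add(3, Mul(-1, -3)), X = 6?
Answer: Rational(25, 43) ≈ 0.58140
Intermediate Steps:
T = 6 (T = Add(3, 3) = 6)
g = -1 (g = Add(-4, 3) = -1)
x = Rational(5, 43) (x = Pow(Add(Mul(Add(-4, 7), Pow(Add(-1, 6), -1)), 8), -1) = Pow(Add(Mul(3, Pow(5, -1)), 8), -1) = Pow(Add(Mul(3, Rational(1, 5)), 8), -1) = Pow(Add(Rational(3, 5), 8), -1) = Pow(Rational(43, 5), -1) = Rational(5, 43) ≈ 0.11628)
Mul(x, Add(T, g)) = Mul(Rational(5, 43), Add(6, -1)) = Mul(Rational(5, 43), 5) = Rational(25, 43)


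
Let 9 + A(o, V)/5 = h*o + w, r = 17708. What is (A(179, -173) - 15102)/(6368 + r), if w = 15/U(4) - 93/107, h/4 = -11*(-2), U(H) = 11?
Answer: 5759647/2179804 ≈ 2.6423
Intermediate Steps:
h = 88 (h = 4*(-11*(-2)) = 4*22 = 88)
w = 582/1177 (w = 15/11 - 93/107 = 582/1177 ≈ 0.49448)
A(o, V) = -50055/1177 + 440*o (A(o, V) = -45 + 5*(88*o + 582/1177) = -45 + 5*(582/1177 + 88*o) = -45 + (2910/1177 + 440*o) = -50055/1177 + 440*o)
(A(179, -173) - 15102)/(6368 + r) = ((-50055/1177 + 440*179) - 15102)/(6368 + 17708) = ((-50055/1177 + 78760) - 15102)/24076 = (92650465/1177 - 15102)*(1/24076) = (74875411/1177)*(1/24076) = 5759647/2179804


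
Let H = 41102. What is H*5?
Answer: 205510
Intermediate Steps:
H*5 = 41102*5 = 205510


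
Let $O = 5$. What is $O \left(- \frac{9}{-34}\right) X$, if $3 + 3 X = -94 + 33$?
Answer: $- \frac{480}{17} \approx -28.235$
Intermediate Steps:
$X = - \frac{64}{3}$ ($X = -1 + \frac{-94 + 33}{3} = -1 + \frac{1}{3} \left(-61\right) = -1 - \frac{61}{3} = - \frac{64}{3} \approx -21.333$)
$O \left(- \frac{9}{-34}\right) X = 5 \left(- \frac{9}{-34}\right) \left(- \frac{64}{3}\right) = 5 \left(\left(-9\right) \left(- \frac{1}{34}\right)\right) \left(- \frac{64}{3}\right) = 5 \cdot \frac{9}{34} \left(- \frac{64}{3}\right) = \frac{45}{34} \left(- \frac{64}{3}\right) = - \frac{480}{17}$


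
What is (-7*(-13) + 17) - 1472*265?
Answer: -389972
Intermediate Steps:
(-7*(-13) + 17) - 1472*265 = (91 + 17) - 390080 = 108 - 390080 = -389972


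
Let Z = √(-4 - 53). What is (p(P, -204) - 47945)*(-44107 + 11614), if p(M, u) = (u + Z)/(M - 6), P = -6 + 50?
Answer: 29602975101/19 - 32493*I*√57/38 ≈ 1.5581e+9 - 6455.7*I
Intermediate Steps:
Z = I*√57 (Z = √(-57) = I*√57 ≈ 7.5498*I)
P = 44
p(M, u) = (u + I*√57)/(-6 + M) (p(M, u) = (u + I*√57)/(M - 6) = (u + I*√57)/(-6 + M))
(p(P, -204) - 47945)*(-44107 + 11614) = ((-204 + I*√57)/(-6 + 44) - 47945)*(-44107 + 11614) = ((-204 + I*√57)/38 - 47945)*(-32493) = ((-102/19 + I*√57/38) - 47945)*(-32493) = (-911057/19 + I*√57/38)*(-32493) = 29602975101/19 - 32493*I*√57/38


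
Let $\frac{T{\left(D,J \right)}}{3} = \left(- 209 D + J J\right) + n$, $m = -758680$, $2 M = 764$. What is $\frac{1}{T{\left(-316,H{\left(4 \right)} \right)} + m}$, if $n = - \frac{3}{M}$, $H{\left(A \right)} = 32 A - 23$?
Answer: $- \frac{382}{201494695} \approx -1.8958 \cdot 10^{-6}$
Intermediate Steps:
$M = 382$ ($M = \frac{1}{2} \cdot 764 = 382$)
$H{\left(A \right)} = -23 + 32 A$
$n = - \frac{3}{382} \approx -0.0078534$
$T{\left(D,J \right)} = - \frac{9}{382} - 627 D + 3 J^{2}$ ($T{\left(D,J \right)} = 3 \left(\left(- 209 D + J J\right) - \frac{3}{382}\right) = 3 \left(\left(- 209 D + J^{2}\right) - \frac{3}{382}\right) = 3 \left(\left(J^{2} - 209 D\right) - \frac{3}{382}\right) = 3 \left(- \frac{3}{382} + J^{2} - 209 D\right) = - \frac{9}{382} - 627 D + 3 J^{2}$)
$\frac{1}{T{\left(-316,H{\left(4 \right)} \right)} + m} = \frac{1}{\left(- \frac{9}{382} - -198132 + 3 \left(-23 + 32 \cdot 4\right)^{2}\right) - 758680} = \frac{1}{\left(- \frac{9}{382} + 198132 + 3 \left(-23 + 128\right)^{2}\right) - 758680} = \frac{1}{\left(- \frac{9}{382} + 198132 + 3 \cdot 105^{2}\right) - 758680} = \frac{1}{\left(- \frac{9}{382} + 198132 + 3 \cdot 11025\right) - 758680} = \frac{1}{\left(- \frac{9}{382} + 198132 + 33075\right) - 758680} = \frac{1}{\frac{88321065}{382} - 758680} = \frac{1}{- \frac{201494695}{382}} = - \frac{382}{201494695}$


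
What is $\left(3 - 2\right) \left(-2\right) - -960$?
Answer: $958$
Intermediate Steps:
$\left(3 - 2\right) \left(-2\right) - -960 = 1 \left(-2\right) + 960 = -2 + 960 = 958$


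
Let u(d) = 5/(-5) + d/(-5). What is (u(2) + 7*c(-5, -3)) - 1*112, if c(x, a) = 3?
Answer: -462/5 ≈ -92.400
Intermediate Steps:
u(d) = -1 - d/5 (u(d) = 5*(-1/5) + d*(-1/5) = -1 - d/5)
(u(2) + 7*c(-5, -3)) - 1*112 = ((-1 - 1/5*2) + 7*3) - 1*112 = ((-1 - 2/5) + 21) - 112 = (-7/5 + 21) - 112 = 98/5 - 112 = -462/5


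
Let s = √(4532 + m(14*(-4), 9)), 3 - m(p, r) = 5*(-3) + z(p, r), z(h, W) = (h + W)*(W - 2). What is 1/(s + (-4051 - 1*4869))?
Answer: -8920/79561521 - √4879/79561521 ≈ -0.00011299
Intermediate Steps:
z(h, W) = (-2 + W)*(W + h) (z(h, W) = (W + h)*(-2 + W) = (-2 + W)*(W + h))
m(p, r) = 18 - r² + 2*p + 2*r - p*r (m(p, r) = 3 - (5*(-3) + (r² - 2*r - 2*p + r*p)) = 3 - (-15 + (r² - 2*r - 2*p + p*r)) = 3 - (-15 + (r² - 2*p - 2*r + p*r)) = 3 - (-15 + r² - 2*p - 2*r + p*r) = 3 + (15 - r² + 2*p + 2*r - p*r) = 18 - r² + 2*p + 2*r - p*r)
s = √4879 (s = √(4532 + (18 - 1*9² + 2*(14*(-4)) + 2*9 - 1*14*(-4)*9)) = √(4532 + (18 - 1*81 + 2*(-56) + 18 - 1*(-56)*9)) = √(4532 + (18 - 81 - 112 + 18 + 504)) = √(4532 + 347) = √4879 ≈ 69.850)
1/(s + (-4051 - 1*4869)) = 1/(√4879 + (-4051 - 1*4869)) = 1/(√4879 + (-4051 - 4869)) = 1/(√4879 - 8920) = 1/(-8920 + √4879)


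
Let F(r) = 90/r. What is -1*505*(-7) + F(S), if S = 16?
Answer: 28325/8 ≈ 3540.6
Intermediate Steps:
-1*505*(-7) + F(S) = -1*505*(-7) + 90/16 = -505*(-7) + 90*(1/16) = 3535 + 45/8 = 28325/8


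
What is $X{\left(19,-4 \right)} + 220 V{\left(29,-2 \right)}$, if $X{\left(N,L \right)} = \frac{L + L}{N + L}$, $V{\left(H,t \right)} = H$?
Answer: $\frac{95692}{15} \approx 6379.5$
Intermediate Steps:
$X{\left(N,L \right)} = \frac{2 L}{L + N}$
$X{\left(19,-4 \right)} + 220 V{\left(29,-2 \right)} = 2 \left(-4\right) \frac{1}{-4 + 19} + 220 \cdot 29 = 2 \left(-4\right) \frac{1}{15} + 6380 = - \frac{8}{15} + 6380 = \frac{95692}{15}$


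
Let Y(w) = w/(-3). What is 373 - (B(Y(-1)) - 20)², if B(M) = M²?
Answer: -1828/81 ≈ -22.568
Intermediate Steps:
Y(w) = -w/3 (Y(w) = w*(-⅓) = -w/3)
373 - (B(Y(-1)) - 20)² = 373 - ((-⅓*(-1))² - 20)² = 373 - ((⅓)² - 20)² = 373 - (⅑ - 20)² = 373 - (-179/9)² = 373 - 1*32041/81 = 373 - 32041/81 = -1828/81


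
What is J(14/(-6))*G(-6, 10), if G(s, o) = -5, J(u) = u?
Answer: 35/3 ≈ 11.667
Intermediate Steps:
J(14/(-6))*G(-6, 10) = (14/(-6))*(-5) = (14*(-⅙))*(-5) = -7/3*(-5) = 35/3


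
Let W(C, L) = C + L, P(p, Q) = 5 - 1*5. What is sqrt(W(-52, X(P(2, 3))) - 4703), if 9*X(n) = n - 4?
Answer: I*sqrt(42799)/3 ≈ 68.96*I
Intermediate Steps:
P(p, Q) = 0 (P(p, Q) = 5 - 5 = 0)
X(n) = -4/9 + n/9 (X(n) = (n - 4)/9 = (-4 + n)/9 = -4/9 + n/9)
sqrt(W(-52, X(P(2, 3))) - 4703) = sqrt((-52 + (-4/9 + (1/9)*0)) - 4703) = sqrt((-52 + (-4/9 + 0)) - 4703) = sqrt((-52 - 4/9) - 4703) = sqrt(-472/9 - 4703) = sqrt(-42799/9) = I*sqrt(42799)/3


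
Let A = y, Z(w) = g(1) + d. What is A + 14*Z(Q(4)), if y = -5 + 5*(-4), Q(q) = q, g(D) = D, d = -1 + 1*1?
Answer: -11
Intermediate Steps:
d = 0 (d = -1 + 1 = 0)
y = -25 (y = -5 - 20 = -25)
Z(w) = 1 (Z(w) = 1 + 0 = 1)
A = -25
A + 14*Z(Q(4)) = -25 + 14*1 = -25 + 14 = -11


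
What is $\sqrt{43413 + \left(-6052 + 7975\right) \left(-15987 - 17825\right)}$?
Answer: $i \sqrt{64977063} \approx 8060.8 i$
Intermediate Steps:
$\sqrt{43413 + \left(-6052 + 7975\right) \left(-15987 - 17825\right)} = \sqrt{43413 + 1923 \left(-33812\right)} = \sqrt{43413 - 65020476} = \sqrt{-64977063} = i \sqrt{64977063}$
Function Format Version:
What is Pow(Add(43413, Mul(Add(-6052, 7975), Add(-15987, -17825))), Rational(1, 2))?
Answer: Mul(I, Pow(64977063, Rational(1, 2))) ≈ Mul(8060.8, I)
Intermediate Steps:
Pow(Add(43413, Mul(Add(-6052, 7975), Add(-15987, -17825))), Rational(1, 2)) = Pow(Add(43413, Mul(1923, -33812)), Rational(1, 2)) = Pow(Add(43413, -65020476), Rational(1, 2)) = Pow(-64977063, Rational(1, 2)) = Mul(I, Pow(64977063, Rational(1, 2)))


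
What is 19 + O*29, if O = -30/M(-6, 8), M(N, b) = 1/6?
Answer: -5201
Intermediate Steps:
M(N, b) = ⅙
O = -180 (O = -30/⅙ = -30*6 = -180)
19 + O*29 = 19 - 180*29 = 19 - 5220 = -5201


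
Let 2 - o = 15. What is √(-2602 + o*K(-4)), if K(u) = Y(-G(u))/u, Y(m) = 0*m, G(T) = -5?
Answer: I*√2602 ≈ 51.01*I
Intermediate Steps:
o = -13 (o = 2 - 1*15 = 2 - 15 = -13)
Y(m) = 0
K(u) = 0 (K(u) = 0/u = 0)
√(-2602 + o*K(-4)) = √(-2602 - 13*0) = √(-2602 + 0) = √(-2602) = I*√2602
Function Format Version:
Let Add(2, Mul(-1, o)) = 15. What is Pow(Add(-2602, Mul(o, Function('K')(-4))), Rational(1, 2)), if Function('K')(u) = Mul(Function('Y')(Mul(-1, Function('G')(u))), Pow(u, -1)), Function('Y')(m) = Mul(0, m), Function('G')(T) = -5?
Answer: Mul(I, Pow(2602, Rational(1, 2))) ≈ Mul(51.010, I)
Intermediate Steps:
o = -13 (o = Add(2, Mul(-1, 15)) = Add(2, -15) = -13)
Function('Y')(m) = 0
Function('K')(u) = 0 (Function('K')(u) = Mul(0, Pow(u, -1)) = 0)
Pow(Add(-2602, Mul(o, Function('K')(-4))), Rational(1, 2)) = Pow(Add(-2602, Mul(-13, 0)), Rational(1, 2)) = Pow(Add(-2602, 0), Rational(1, 2)) = Pow(-2602, Rational(1, 2)) = Mul(I, Pow(2602, Rational(1, 2)))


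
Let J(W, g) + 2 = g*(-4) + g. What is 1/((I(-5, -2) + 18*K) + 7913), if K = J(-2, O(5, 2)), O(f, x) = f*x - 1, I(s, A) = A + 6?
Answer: 1/7395 ≈ 0.00013523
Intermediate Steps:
I(s, A) = 6 + A
O(f, x) = -1 + f*x
J(W, g) = -2 - 3*g (J(W, g) = -2 + (g*(-4) + g) = -2 + (-4*g + g) = -2 - 3*g)
K = -29 (K = -2 - 3*(-1 + 5*2) = -2 - 3*(-1 + 10) = -2 - 3*9 = -2 - 27 = -29)
1/((I(-5, -2) + 18*K) + 7913) = 1/(((6 - 2) + 18*(-29)) + 7913) = 1/((4 - 522) + 7913) = 1/(-518 + 7913) = 1/7395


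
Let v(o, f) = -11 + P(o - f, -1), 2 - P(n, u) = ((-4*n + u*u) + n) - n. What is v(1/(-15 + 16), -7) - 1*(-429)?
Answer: 451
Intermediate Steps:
P(n, u) = 2 - u² + 4*n (P(n, u) = 2 - (((-4*n + u*u) + n) - n) = 2 - (((-4*n + u²) + n) - n) = 2 - (((u² - 4*n) + n) - n) = 2 - ((u² - 3*n) - n) = 2 - (u² - 4*n) = 2 + (-u² + 4*n) = 2 - u² + 4*n)
v(o, f) = -10 - 4*f + 4*o (v(o, f) = -11 + (2 - 1*(-1)² + 4*(o - f)) = -11 + (2 - 1*1 + (-4*f + 4*o)) = -11 + (2 - 1 + (-4*f + 4*o)) = -11 + (1 - 4*f + 4*o) = -10 - 4*f + 4*o)
v(1/(-15 + 16), -7) - 1*(-429) = (-10 - 4*(-7) + 4/(-15 + 16)) - 1*(-429) = (-10 + 28 + 4/1) + 429 = (-10 + 28 + 4*1) + 429 = (-10 + 28 + 4) + 429 = 22 + 429 = 451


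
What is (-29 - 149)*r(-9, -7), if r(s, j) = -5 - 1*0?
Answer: 890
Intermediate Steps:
r(s, j) = -5 (r(s, j) = -5 + 0 = -5)
(-29 - 149)*r(-9, -7) = (-29 - 149)*(-5) = -178*(-5) = 890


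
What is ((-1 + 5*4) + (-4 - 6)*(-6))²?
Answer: 6241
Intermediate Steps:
((-1 + 5*4) + (-4 - 6)*(-6))² = ((-1 + 20) - 10*(-6))² = (19 + 60)² = 79² = 6241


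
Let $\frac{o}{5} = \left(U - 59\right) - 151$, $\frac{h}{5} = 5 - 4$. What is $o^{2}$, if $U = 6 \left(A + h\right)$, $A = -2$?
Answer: $921600$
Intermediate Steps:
$h = 5$ ($h = 5 \left(5 - 4\right) = 5 \cdot 1 = 5$)
$U = 18$ ($U = 6 \left(-2 + 5\right) = 6 \cdot 3 = 18$)
$o = -960$ ($o = 5 \left(\left(18 - 59\right) - 151\right) = 5 \left(-41 - 151\right) = 5 \left(-192\right) = -960$)
$o^{2} = \left(-960\right)^{2} = 921600$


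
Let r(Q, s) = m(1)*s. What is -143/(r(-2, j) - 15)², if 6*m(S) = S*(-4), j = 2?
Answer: -1287/2401 ≈ -0.53603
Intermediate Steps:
m(S) = -2*S/3 (m(S) = (S*(-4))/6 = (-4*S)/6 = -2*S/3)
r(Q, s) = -2*s/3 (r(Q, s) = (-⅔*1)*s = -2*s/3)
-143/(r(-2, j) - 15)² = -143/(-⅔*2 - 15)² = -143/(-4/3 - 15)² = -143/((-49/3)²) = -143/2401/9 = -143*9/2401 = -1287/2401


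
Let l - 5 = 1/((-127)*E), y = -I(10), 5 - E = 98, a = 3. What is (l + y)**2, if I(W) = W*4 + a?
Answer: 201436699489/139499721 ≈ 1444.0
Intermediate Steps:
I(W) = 3 + 4*W (I(W) = W*4 + 3 = 4*W + 3 = 3 + 4*W)
E = -93 (E = 5 - 1*98 = 5 - 98 = -93)
y = -43 (y = -(3 + 4*10) = -(3 + 40) = -1*43 = -43)
l = 59056/11811 (l = 5 + 1/(-127*(-93)) = 5 - 1/127*(-1/93) = 5 + 1/11811 = 59056/11811 ≈ 5.0001)
(l + y)**2 = (59056/11811 - 43)**2 = (-448817/11811)**2 = 201436699489/139499721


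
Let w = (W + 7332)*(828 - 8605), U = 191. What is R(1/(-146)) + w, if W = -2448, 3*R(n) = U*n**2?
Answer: -2428928442673/63948 ≈ -3.7983e+7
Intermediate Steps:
R(n) = 191*n**2/3 (R(n) = (191*n**2)/3 = 191*n**2/3)
w = -37982868 (w = (-2448 + 7332)*(828 - 8605) = 4884*(-7777) = -37982868)
R(1/(-146)) + w = 191*(1/(-146))**2/3 - 37982868 = 191*(-1/146)**2/3 - 37982868 = (191/3)*(1/21316) - 37982868 = 191/63948 - 37982868 = -2428928442673/63948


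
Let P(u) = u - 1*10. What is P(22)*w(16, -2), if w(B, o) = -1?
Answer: -12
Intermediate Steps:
P(u) = -10 + u (P(u) = u - 10 = -10 + u)
P(22)*w(16, -2) = (-10 + 22)*(-1) = 12*(-1) = -12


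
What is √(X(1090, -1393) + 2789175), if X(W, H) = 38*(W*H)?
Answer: I*√54908885 ≈ 7410.1*I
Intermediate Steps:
X(W, H) = 38*H*W (X(W, H) = 38*(H*W) = 38*H*W)
√(X(1090, -1393) + 2789175) = √(38*(-1393)*1090 + 2789175) = √(-57698060 + 2789175) = √(-54908885) = I*√54908885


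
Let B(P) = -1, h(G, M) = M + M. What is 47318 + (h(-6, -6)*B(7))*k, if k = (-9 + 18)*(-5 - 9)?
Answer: 45806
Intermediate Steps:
k = -126 (k = 9*(-14) = -126)
h(G, M) = 2*M
47318 + (h(-6, -6)*B(7))*k = 47318 + ((2*(-6))*(-1))*(-126) = 47318 - 12*(-1)*(-126) = 47318 + 12*(-126) = 47318 - 1512 = 45806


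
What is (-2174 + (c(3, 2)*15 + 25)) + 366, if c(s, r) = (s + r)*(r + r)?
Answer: -1483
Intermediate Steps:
c(s, r) = 2*r*(r + s) (c(s, r) = (r + s)*(2*r) = 2*r*(r + s))
(-2174 + (c(3, 2)*15 + 25)) + 366 = (-2174 + ((2*2*(2 + 3))*15 + 25)) + 366 = (-2174 + ((2*2*5)*15 + 25)) + 366 = (-2174 + (20*15 + 25)) + 366 = (-2174 + (300 + 25)) + 366 = (-2174 + 325) + 366 = -1849 + 366 = -1483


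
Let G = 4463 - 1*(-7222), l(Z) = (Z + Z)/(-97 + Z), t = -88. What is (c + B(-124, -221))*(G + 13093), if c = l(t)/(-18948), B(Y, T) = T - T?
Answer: -1090232/876345 ≈ -1.2441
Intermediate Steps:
B(Y, T) = 0
l(Z) = 2*Z/(-97 + Z) (l(Z) = (2*Z)/(-97 + Z) = 2*Z/(-97 + Z))
G = 11685 (G = 4463 + 7222 = 11685)
c = -44/876345 (c = (2*(-88)/(-97 - 88))/(-18948) = (2*(-88)/(-185))*(-1/18948) = (2*(-88)*(-1/185))*(-1/18948) = (176/185)*(-1/18948) = -44/876345 ≈ -5.0209e-5)
(c + B(-124, -221))*(G + 13093) = (-44/876345 + 0)*(11685 + 13093) = -44/876345*24778 = -1090232/876345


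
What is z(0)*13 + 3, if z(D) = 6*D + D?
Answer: 3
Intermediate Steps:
z(D) = 7*D
z(0)*13 + 3 = (7*0)*13 + 3 = 0*13 + 3 = 0 + 3 = 3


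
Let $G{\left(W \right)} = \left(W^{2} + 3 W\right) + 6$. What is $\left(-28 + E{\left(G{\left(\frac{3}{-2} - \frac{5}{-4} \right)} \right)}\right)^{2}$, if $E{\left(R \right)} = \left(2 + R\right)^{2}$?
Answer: $\frac{42523441}{65536} \approx 648.86$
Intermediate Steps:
$G{\left(W \right)} = 6 + W^{2} + 3 W$
$\left(-28 + E{\left(G{\left(\frac{3}{-2} - \frac{5}{-4} \right)} \right)}\right)^{2} = \left(-28 + \left(2 + \left(6 + \left(\frac{3}{-2} - \frac{5}{-4}\right)^{2} + 3 \left(\frac{3}{-2} - \frac{5}{-4}\right)\right)\right)^{2}\right)^{2} = \left(-28 + \left(2 + \left(6 + \left(3 \left(- \frac{1}{2}\right) - - \frac{5}{4}\right)^{2} + 3 \left(3 \left(- \frac{1}{2}\right) - - \frac{5}{4}\right)\right)\right)^{2}\right)^{2} = \left(-28 + \left(2 + \left(6 + \left(- \frac{3}{2} + \frac{5}{4}\right)^{2} + 3 \left(- \frac{3}{2} + \frac{5}{4}\right)\right)\right)^{2}\right)^{2} = \left(-28 + \left(2 + \left(6 + \left(- \frac{1}{4}\right)^{2} + 3 \left(- \frac{1}{4}\right)\right)\right)^{2}\right)^{2} = \left(-28 + \left(2 + \left(6 + \frac{1}{16} - \frac{3}{4}\right)\right)^{2}\right)^{2} = \left(-28 + \left(2 + \frac{85}{16}\right)^{2}\right)^{2} = \left(-28 + \left(\frac{117}{16}\right)^{2}\right)^{2} = \left(-28 + \frac{13689}{256}\right)^{2} = \left(\frac{6521}{256}\right)^{2} = \frac{42523441}{65536}$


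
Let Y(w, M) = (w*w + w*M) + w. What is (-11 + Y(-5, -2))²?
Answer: 361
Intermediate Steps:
Y(w, M) = w + w² + M*w (Y(w, M) = (w² + M*w) + w = w + w² + M*w)
(-11 + Y(-5, -2))² = (-11 - 5*(1 - 2 - 5))² = (-11 - 5*(-6))² = (-11 + 30)² = 19² = 361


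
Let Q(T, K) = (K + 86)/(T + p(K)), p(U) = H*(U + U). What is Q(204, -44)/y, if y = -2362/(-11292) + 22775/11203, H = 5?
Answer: -664147449/8367285187 ≈ -0.079374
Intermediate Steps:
y = 141818393/63252138 (y = -2362*(-1/11292) + 22775*(1/11203) = 1181/5646 + 22775/11203 = 141818393/63252138 ≈ 2.2421)
p(U) = 10*U (p(U) = 5*(U + U) = 5*(2*U) = 10*U)
Q(T, K) = (86 + K)/(T + 10*K) (Q(T, K) = (K + 86)/(T + 10*K) = (86 + K)/(T + 10*K))
Q(204, -44)/y = ((86 - 44)/(204 + 10*(-44)))/(141818393/63252138) = (42/(204 - 440))*(63252138/141818393) = (42/(-236))*(63252138/141818393) = -1/236*42*(63252138/141818393) = -21/118*63252138/141818393 = -664147449/8367285187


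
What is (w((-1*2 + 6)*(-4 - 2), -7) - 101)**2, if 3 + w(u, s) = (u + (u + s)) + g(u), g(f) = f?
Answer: 33489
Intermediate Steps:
w(u, s) = -3 + s + 3*u (w(u, s) = -3 + ((u + (u + s)) + u) = -3 + ((u + (s + u)) + u) = -3 + ((s + 2*u) + u) = -3 + (s + 3*u) = -3 + s + 3*u)
(w((-1*2 + 6)*(-4 - 2), -7) - 101)**2 = ((-3 - 7 + 3*((-1*2 + 6)*(-4 - 2))) - 101)**2 = ((-3 - 7 + 3*((-2 + 6)*(-6))) - 101)**2 = ((-3 - 7 + 3*(4*(-6))) - 101)**2 = ((-3 - 7 + 3*(-24)) - 101)**2 = ((-3 - 7 - 72) - 101)**2 = (-82 - 101)**2 = (-183)**2 = 33489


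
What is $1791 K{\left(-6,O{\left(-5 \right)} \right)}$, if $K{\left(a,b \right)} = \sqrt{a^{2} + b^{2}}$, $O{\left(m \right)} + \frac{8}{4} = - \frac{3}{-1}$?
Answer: $1791 \sqrt{37} \approx 10894.0$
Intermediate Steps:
$O{\left(m \right)} = 1$ ($O{\left(m \right)} = -2 - \frac{3}{-1} = -2 - -3 = -2 + 3 = 1$)
$1791 K{\left(-6,O{\left(-5 \right)} \right)} = 1791 \sqrt{\left(-6\right)^{2} + 1^{2}} = 1791 \sqrt{36 + 1} = 1791 \sqrt{37}$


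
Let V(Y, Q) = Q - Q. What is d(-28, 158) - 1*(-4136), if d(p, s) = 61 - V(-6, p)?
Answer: 4197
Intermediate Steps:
V(Y, Q) = 0
d(p, s) = 61 (d(p, s) = 61 - 1*0 = 61 + 0 = 61)
d(-28, 158) - 1*(-4136) = 61 - 1*(-4136) = 61 + 4136 = 4197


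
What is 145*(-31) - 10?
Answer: -4505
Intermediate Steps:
145*(-31) - 10 = -4495 - 10 = -4505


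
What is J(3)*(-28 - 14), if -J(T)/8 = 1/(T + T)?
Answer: 56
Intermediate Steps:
J(T) = -4/T (J(T) = -8/(T + T) = -8*1/(2*T) = -4/T)
J(3)*(-28 - 14) = (-4/3)*(-28 - 14) = -4*⅓*(-42) = -4/3*(-42) = 56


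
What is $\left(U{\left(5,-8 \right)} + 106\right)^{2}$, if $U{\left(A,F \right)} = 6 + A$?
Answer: $13689$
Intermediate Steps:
$\left(U{\left(5,-8 \right)} + 106\right)^{2} = \left(\left(6 + 5\right) + 106\right)^{2} = \left(11 + 106\right)^{2} = 117^{2} = 13689$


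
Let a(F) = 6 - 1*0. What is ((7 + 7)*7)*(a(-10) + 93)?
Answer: 9702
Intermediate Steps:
a(F) = 6 (a(F) = 6 + 0 = 6)
((7 + 7)*7)*(a(-10) + 93) = ((7 + 7)*7)*(6 + 93) = (14*7)*99 = 98*99 = 9702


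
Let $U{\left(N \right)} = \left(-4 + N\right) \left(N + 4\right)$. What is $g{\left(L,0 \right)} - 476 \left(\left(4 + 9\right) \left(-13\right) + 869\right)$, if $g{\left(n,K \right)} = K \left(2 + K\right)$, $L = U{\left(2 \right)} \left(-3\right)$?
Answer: $-333200$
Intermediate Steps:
$U{\left(N \right)} = \left(-4 + N\right) \left(4 + N\right)$
$L = 36$ ($L = \left(-16 + 2^{2}\right) \left(-3\right) = \left(-16 + 4\right) \left(-3\right) = \left(-12\right) \left(-3\right) = 36$)
$g{\left(L,0 \right)} - 476 \left(\left(4 + 9\right) \left(-13\right) + 869\right) = 0 \left(2 + 0\right) - 476 \left(\left(4 + 9\right) \left(-13\right) + 869\right) = 0 \cdot 2 - 476 \left(13 \left(-13\right) + 869\right) = 0 - 476 \left(-169 + 869\right) = 0 - 333200 = -333200$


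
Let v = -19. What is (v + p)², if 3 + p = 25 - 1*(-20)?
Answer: 529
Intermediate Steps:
p = 42 (p = -3 + (25 - 1*(-20)) = -3 + (25 + 20) = -3 + 45 = 42)
(v + p)² = (-19 + 42)² = 23² = 529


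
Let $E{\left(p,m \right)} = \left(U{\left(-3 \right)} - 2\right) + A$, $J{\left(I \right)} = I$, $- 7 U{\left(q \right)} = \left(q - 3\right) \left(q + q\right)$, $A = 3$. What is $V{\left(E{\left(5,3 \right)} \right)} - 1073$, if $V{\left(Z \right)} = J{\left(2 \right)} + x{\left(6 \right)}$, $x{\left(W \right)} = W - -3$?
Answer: $-1062$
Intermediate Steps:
$U{\left(q \right)} = - \frac{2 q \left(-3 + q\right)}{7}$ ($U{\left(q \right)} = - \frac{\left(q - 3\right) \left(q + q\right)}{7} = - \frac{\left(-3 + q\right) 2 q}{7} = - \frac{2 q \left(-3 + q\right)}{7}$)
$E{\left(p,m \right)} = - \frac{29}{7}$ ($E{\left(p,m \right)} = \left(\frac{2}{7} \left(-3\right) \left(3 - -3\right) - 2\right) + 3 = \left(\frac{2}{7} \left(-3\right) \left(3 + 3\right) - 2\right) + 3 = \left(\frac{2}{7} \left(-3\right) 6 - 2\right) + 3 = \left(- \frac{36}{7} - 2\right) + 3 = - \frac{50}{7} + 3 = - \frac{29}{7}$)
$x{\left(W \right)} = 3 + W$ ($x{\left(W \right)} = W + 3 = 3 + W$)
$V{\left(Z \right)} = 11$ ($V{\left(Z \right)} = 2 + \left(3 + 6\right) = 2 + 9 = 11$)
$V{\left(E{\left(5,3 \right)} \right)} - 1073 = 11 - 1073 = -1062$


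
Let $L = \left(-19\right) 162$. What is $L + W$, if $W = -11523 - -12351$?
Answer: $-2250$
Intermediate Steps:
$W = 828$ ($W = -11523 + 12351 = 828$)
$L = -3078$
$L + W = -3078 + 828 = -2250$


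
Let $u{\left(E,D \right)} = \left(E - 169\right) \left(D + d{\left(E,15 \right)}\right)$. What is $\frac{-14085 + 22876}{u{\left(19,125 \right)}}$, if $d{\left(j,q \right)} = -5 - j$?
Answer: $- \frac{8791}{15150} \approx -0.58026$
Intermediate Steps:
$u{\left(E,D \right)} = \left(-169 + E\right) \left(-5 + D - E\right)$ ($u{\left(E,D \right)} = \left(E - 169\right) \left(D - \left(5 + E\right)\right) = \left(-169 + E\right) \left(-5 + D - E\right)$)
$\frac{-14085 + 22876}{u{\left(19,125 \right)}} = \frac{-14085 + 22876}{845 - 19^{2} - 21125 + 164 \cdot 19 + 125 \cdot 19} = \frac{8791}{845 - 361 - 21125 + 3116 + 2375} = \frac{8791}{-15150} = 8791 \left(- \frac{1}{15150}\right) = - \frac{8791}{15150}$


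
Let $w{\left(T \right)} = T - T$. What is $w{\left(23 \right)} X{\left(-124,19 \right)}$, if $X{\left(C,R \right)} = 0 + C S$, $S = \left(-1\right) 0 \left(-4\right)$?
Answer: $0$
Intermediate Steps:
$S = 0$ ($S = 0 \left(-4\right) = 0$)
$X{\left(C,R \right)} = 0$ ($X{\left(C,R \right)} = 0 + C 0 = 0 + 0 = 0$)
$w{\left(T \right)} = 0$
$w{\left(23 \right)} X{\left(-124,19 \right)} = 0 \cdot 0 = 0$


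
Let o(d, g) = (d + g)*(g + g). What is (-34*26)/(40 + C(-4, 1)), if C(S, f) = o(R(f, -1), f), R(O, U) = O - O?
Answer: -442/21 ≈ -21.048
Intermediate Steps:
R(O, U) = 0
o(d, g) = 2*g*(d + g) (o(d, g) = (d + g)*(2*g) = 2*g*(d + g))
C(S, f) = 2*f**2 (C(S, f) = 2*f*(0 + f) = 2*f*f = 2*f**2)
(-34*26)/(40 + C(-4, 1)) = (-34*26)/(40 + 2*1**2) = -884/(40 + 2*1) = -884/(40 + 2) = -884/42 = -884*1/42 = -442/21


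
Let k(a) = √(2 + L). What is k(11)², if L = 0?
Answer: 2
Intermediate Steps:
k(a) = √2 (k(a) = √(2 + 0) = √2)
k(11)² = (√2)² = 2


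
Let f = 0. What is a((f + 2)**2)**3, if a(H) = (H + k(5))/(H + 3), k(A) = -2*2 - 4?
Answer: -64/343 ≈ -0.18659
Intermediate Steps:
k(A) = -8 (k(A) = -4 - 4 = -8)
a(H) = (-8 + H)/(3 + H) (a(H) = (H - 8)/(H + 3) = (-8 + H)/(3 + H))
a((f + 2)**2)**3 = ((-8 + (0 + 2)**2)/(3 + (0 + 2)**2))**3 = ((-8 + 2**2)/(3 + 2**2))**3 = ((-8 + 4)/(3 + 4))**3 = (-4/7)**3 = -64/343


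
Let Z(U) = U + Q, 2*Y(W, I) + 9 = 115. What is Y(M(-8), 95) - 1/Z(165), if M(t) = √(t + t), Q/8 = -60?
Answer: 16696/315 ≈ 53.003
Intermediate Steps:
Q = -480 (Q = 8*(-60) = -480)
M(t) = √2*√t (M(t) = √(2*t) = √2*√t)
Y(W, I) = 53 (Y(W, I) = -9/2 + (½)*115 = -9/2 + 115/2 = 53)
Z(U) = -480 + U (Z(U) = U - 480 = -480 + U)
Y(M(-8), 95) - 1/Z(165) = 53 - 1/(-480 + 165) = 53 - 1/(-315) = 53 - 1*(-1/315) = 53 + 1/315 = 16696/315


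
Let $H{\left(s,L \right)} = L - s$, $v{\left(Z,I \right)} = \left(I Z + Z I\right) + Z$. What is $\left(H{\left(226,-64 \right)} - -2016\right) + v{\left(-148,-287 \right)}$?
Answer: $86530$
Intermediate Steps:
$v{\left(Z,I \right)} = Z + 2 I Z$ ($v{\left(Z,I \right)} = \left(I Z + I Z\right) + Z = 2 I Z + Z = Z + 2 I Z$)
$\left(H{\left(226,-64 \right)} - -2016\right) + v{\left(-148,-287 \right)} = \left(\left(-64 - 226\right) - -2016\right) - 148 \left(1 + 2 \left(-287\right)\right) = \left(\left(-64 - 226\right) + 2016\right) - 148 \left(1 - 574\right) = \left(-290 + 2016\right) - -84804 = 1726 + 84804 = 86530$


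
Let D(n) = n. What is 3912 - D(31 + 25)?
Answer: 3856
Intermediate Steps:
3912 - D(31 + 25) = 3912 - (31 + 25) = 3912 - 1*56 = 3912 - 56 = 3856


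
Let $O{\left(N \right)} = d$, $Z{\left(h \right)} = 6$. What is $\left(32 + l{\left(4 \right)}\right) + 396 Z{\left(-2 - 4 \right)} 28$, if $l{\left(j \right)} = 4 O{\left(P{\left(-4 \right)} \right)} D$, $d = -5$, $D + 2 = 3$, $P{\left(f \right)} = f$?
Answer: $66540$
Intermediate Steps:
$D = 1$ ($D = -2 + 3 = 1$)
$O{\left(N \right)} = -5$
$l{\left(j \right)} = -20$ ($l{\left(j \right)} = 4 \left(-5\right) 1 = \left(-20\right) 1 = -20$)
$\left(32 + l{\left(4 \right)}\right) + 396 Z{\left(-2 - 4 \right)} 28 = \left(32 - 20\right) + 396 \cdot 6 \cdot 28 = 12 + 396 \cdot 168 = 12 + 66528 = 66540$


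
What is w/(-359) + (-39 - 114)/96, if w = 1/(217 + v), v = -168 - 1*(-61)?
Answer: -1007011/631840 ≈ -1.5938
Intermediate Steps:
v = -107 (v = -168 + 61 = -107)
w = 1/110 (w = 1/(217 - 107) = 1/110 ≈ 0.0090909)
w/(-359) + (-39 - 114)/96 = (1/110)/(-359) + (-39 - 114)/96 = (1/110)*(-1/359) - 153*1/96 = -1/39490 - 51/32 = -1007011/631840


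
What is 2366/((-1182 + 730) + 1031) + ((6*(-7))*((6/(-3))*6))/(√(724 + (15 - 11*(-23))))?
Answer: 2366/579 + 63*√62/31 ≈ 20.088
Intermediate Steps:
2366/((-1182 + 730) + 1031) + ((6*(-7))*((6/(-3))*6))/(√(724 + (15 - 11*(-23)))) = 2366/(-452 + 1031) + (-42*6*(-⅓)*6)/(√(724 + (15 + 253))) = 2366/579 + (-(-84)*6)/(√(724 + 268)) = 2366*(1/579) + (-42*(-12))/(√992) = 2366/579 + 504/((4*√62)) = 2366/579 + 504*(√62/248) = 2366/579 + 63*√62/31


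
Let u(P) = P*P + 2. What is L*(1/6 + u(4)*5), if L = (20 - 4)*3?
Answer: 4328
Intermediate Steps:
u(P) = 2 + P² (u(P) = P² + 2 = 2 + P²)
L = 48 (L = 16*3 = 48)
L*(1/6 + u(4)*5) = 48*(1/6 + (2 + 4²)*5) = 48*(⅙ + (2 + 16)*5) = 48*(⅙ + 18*5) = 48*(⅙ + 90) = 48*(541/6) = 4328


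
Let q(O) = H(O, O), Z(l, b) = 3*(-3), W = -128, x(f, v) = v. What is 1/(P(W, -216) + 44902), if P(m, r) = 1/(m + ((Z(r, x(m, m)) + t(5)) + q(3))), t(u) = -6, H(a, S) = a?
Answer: 140/6286279 ≈ 2.2271e-5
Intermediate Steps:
Z(l, b) = -9
q(O) = O
P(m, r) = 1/(-12 + m) (P(m, r) = 1/(m + ((-9 - 6) + 3)) = 1/(m + (-15 + 3)) = 1/(m - 12) = 1/(-12 + m))
1/(P(W, -216) + 44902) = 1/(1/(-12 - 128) + 44902) = 1/(1/(-140) + 44902) = 1/(-1/140 + 44902) = 1/(6286279/140) = 140/6286279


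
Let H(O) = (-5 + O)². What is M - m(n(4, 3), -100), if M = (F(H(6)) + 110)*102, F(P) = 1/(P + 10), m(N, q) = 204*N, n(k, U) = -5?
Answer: 134742/11 ≈ 12249.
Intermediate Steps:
F(P) = 1/(10 + P)
M = 123522/11 (M = (1/(10 + (-5 + 6)²) + 110)*102 = (1/(10 + 1²) + 110)*102 = (1/(10 + 1) + 110)*102 = (1/11 + 110)*102 = (1211/11)*102 = 123522/11 ≈ 11229.)
M - m(n(4, 3), -100) = 123522/11 - 204*(-5) = 123522/11 - 1*(-1020) = 123522/11 + 1020 = 134742/11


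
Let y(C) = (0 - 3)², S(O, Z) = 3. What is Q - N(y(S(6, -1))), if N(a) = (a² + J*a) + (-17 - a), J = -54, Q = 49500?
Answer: 49931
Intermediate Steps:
y(C) = 9 (y(C) = (-3)² = 9)
N(a) = -17 + a² - 55*a (N(a) = (a² - 54*a) + (-17 - a) = -17 + a² - 55*a)
Q - N(y(S(6, -1))) = 49500 - (-17 + 9² - 55*9) = 49500 - (-17 + 81 - 495) = 49500 - 1*(-431) = 49500 + 431 = 49931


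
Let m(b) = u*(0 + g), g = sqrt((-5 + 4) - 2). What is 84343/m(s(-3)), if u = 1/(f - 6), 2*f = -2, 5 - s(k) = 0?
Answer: 590401*I*sqrt(3)/3 ≈ 3.4087e+5*I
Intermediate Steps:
s(k) = 5 (s(k) = 5 - 1*0 = 5 + 0 = 5)
f = -1 (f = (1/2)*(-2) = -1)
g = I*sqrt(3) (g = sqrt(-1 - 2) = sqrt(-3) = I*sqrt(3) ≈ 1.732*I)
u = -1/7 (u = 1/(-1 - 6) = 1/(-7) = -1/7 ≈ -0.14286)
m(b) = -I*sqrt(3)/7 (m(b) = -(0 + I*sqrt(3))/7 = -I*sqrt(3)/7)
84343/m(s(-3)) = 84343/((-I*sqrt(3)/7)) = 84343*(7*I*sqrt(3)/3) = 590401*I*sqrt(3)/3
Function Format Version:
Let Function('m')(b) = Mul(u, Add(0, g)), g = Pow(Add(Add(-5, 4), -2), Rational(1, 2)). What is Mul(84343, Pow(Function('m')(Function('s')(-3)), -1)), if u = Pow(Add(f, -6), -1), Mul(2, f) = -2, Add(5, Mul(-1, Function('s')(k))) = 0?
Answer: Mul(Rational(590401, 3), I, Pow(3, Rational(1, 2))) ≈ Mul(3.4087e+5, I)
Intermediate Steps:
Function('s')(k) = 5 (Function('s')(k) = Add(5, Mul(-1, 0)) = Add(5, 0) = 5)
f = -1 (f = Mul(Rational(1, 2), -2) = -1)
g = Mul(I, Pow(3, Rational(1, 2))) (g = Pow(Add(-1, -2), Rational(1, 2)) = Pow(-3, Rational(1, 2)) = Mul(I, Pow(3, Rational(1, 2))) ≈ Mul(1.7320, I))
u = Rational(-1, 7) (u = Pow(Add(-1, -6), -1) = Pow(-7, -1) = Rational(-1, 7) ≈ -0.14286)
Function('m')(b) = Mul(Rational(-1, 7), I, Pow(3, Rational(1, 2))) (Function('m')(b) = Mul(Rational(-1, 7), Add(0, Mul(I, Pow(3, Rational(1, 2))))) = Mul(Rational(-1, 7), Mul(I, Pow(3, Rational(1, 2)))) = Mul(Rational(-1, 7), I, Pow(3, Rational(1, 2))))
Mul(84343, Pow(Function('m')(Function('s')(-3)), -1)) = Mul(84343, Pow(Mul(Rational(-1, 7), I, Pow(3, Rational(1, 2))), -1)) = Mul(84343, Mul(Rational(7, 3), I, Pow(3, Rational(1, 2)))) = Mul(Rational(590401, 3), I, Pow(3, Rational(1, 2)))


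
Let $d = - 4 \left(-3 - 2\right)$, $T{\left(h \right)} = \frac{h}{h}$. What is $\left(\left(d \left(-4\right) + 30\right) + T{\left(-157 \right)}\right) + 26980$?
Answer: $26931$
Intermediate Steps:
$T{\left(h \right)} = 1$
$d = 20$ ($d = \left(-4\right) \left(-5\right) = 20$)
$\left(\left(d \left(-4\right) + 30\right) + T{\left(-157 \right)}\right) + 26980 = \left(\left(20 \left(-4\right) + 30\right) + 1\right) + 26980 = \left(\left(-80 + 30\right) + 1\right) + 26980 = \left(-50 + 1\right) + 26980 = -49 + 26980 = 26931$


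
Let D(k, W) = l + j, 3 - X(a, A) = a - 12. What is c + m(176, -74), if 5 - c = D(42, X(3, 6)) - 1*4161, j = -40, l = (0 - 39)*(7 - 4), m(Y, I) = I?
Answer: 4249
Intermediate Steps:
X(a, A) = 15 - a (X(a, A) = 3 - (a - 12) = 3 - (-12 + a) = 3 + (12 - a) = 15 - a)
l = -117 (l = -39*3 = -117)
D(k, W) = -157 (D(k, W) = -117 - 40 = -157)
c = 4323 (c = 5 - (-157 - 1*4161) = 5 - (-157 - 4161) = 5 - 1*(-4318) = 5 + 4318 = 4323)
c + m(176, -74) = 4323 - 74 = 4249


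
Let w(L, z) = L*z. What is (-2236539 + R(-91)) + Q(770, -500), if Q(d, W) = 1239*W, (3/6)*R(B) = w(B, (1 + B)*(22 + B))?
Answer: -3986259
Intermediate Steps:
R(B) = 2*B*(1 + B)*(22 + B) (R(B) = 2*(B*((1 + B)*(22 + B))) = 2*(B*(1 + B)*(22 + B)) = 2*B*(1 + B)*(22 + B))
(-2236539 + R(-91)) + Q(770, -500) = (-2236539 + 2*(-91)*(22 + (-91)² + 23*(-91))) + 1239*(-500) = (-2236539 + 2*(-91)*(22 + 8281 - 2093)) - 619500 = (-2236539 + 2*(-91)*6210) - 619500 = (-2236539 - 1130220) - 619500 = -3366759 - 619500 = -3986259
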